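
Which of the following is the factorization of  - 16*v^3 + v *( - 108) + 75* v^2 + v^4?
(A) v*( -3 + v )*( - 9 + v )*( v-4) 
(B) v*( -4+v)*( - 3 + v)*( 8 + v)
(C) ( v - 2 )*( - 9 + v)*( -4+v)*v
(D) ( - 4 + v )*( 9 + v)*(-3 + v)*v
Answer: A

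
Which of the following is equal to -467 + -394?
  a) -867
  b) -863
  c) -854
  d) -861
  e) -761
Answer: d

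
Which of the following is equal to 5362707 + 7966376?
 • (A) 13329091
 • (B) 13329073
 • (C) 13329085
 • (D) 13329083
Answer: D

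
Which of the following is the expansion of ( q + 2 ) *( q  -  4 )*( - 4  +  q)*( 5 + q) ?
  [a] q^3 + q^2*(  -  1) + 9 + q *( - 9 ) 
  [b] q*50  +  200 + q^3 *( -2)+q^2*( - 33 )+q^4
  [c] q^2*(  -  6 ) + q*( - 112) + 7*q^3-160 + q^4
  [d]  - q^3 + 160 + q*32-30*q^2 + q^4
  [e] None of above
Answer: d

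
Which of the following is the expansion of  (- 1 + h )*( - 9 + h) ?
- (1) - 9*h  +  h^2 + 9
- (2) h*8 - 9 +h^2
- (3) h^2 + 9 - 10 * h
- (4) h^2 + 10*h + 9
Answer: 3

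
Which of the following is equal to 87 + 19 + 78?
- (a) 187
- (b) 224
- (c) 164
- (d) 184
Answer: d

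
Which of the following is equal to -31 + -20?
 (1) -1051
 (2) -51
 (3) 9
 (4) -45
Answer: 2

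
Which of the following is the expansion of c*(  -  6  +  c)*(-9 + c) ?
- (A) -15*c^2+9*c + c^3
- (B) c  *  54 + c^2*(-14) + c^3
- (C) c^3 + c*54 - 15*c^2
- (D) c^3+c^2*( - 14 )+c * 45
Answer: C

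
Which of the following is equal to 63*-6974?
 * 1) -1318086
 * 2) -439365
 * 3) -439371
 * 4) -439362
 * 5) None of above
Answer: 4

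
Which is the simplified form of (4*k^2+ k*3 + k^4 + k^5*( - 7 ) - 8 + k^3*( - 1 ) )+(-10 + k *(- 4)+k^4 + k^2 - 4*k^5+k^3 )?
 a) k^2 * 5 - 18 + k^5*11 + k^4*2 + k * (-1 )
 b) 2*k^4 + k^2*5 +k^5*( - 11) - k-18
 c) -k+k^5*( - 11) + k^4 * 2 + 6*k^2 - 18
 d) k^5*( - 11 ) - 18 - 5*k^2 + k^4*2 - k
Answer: b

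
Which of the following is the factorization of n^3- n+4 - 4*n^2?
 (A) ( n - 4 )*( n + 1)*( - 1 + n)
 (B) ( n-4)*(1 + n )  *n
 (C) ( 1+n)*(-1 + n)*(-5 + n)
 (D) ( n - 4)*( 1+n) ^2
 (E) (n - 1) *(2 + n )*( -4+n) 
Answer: A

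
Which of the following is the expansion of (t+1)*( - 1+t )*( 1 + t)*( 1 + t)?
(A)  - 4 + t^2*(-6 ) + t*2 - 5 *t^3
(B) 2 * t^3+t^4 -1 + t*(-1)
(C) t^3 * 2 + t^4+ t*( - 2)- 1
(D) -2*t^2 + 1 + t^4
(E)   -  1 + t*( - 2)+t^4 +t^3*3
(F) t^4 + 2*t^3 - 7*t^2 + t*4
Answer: C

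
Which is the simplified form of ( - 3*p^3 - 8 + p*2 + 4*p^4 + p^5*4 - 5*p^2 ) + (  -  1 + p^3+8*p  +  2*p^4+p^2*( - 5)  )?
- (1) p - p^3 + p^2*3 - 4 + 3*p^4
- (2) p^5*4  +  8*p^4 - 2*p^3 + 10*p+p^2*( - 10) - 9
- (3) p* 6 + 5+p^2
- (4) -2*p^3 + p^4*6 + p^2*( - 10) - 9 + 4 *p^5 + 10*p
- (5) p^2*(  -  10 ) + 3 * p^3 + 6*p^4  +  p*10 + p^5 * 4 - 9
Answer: 4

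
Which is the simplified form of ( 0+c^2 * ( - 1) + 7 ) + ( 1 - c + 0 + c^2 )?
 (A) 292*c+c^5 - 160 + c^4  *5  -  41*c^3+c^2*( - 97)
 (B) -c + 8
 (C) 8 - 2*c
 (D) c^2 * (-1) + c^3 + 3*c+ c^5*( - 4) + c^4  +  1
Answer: B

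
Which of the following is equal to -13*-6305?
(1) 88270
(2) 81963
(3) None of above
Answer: 3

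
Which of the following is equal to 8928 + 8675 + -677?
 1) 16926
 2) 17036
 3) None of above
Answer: 1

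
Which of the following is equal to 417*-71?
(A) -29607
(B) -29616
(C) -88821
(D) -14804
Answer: A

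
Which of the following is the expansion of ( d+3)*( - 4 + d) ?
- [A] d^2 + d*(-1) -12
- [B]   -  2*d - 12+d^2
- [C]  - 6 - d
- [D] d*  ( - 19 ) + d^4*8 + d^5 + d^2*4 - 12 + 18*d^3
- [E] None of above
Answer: A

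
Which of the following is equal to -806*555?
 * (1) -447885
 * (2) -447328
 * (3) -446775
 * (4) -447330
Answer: 4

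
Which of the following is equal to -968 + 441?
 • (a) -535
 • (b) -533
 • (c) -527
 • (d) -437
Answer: c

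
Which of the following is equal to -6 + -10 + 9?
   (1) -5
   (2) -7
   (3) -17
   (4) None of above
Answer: 2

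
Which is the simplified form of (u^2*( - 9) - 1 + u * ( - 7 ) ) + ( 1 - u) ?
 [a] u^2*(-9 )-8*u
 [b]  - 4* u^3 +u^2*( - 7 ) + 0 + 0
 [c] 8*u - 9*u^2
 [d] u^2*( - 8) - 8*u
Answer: a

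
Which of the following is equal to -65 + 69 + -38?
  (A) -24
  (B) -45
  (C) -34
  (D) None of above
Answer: C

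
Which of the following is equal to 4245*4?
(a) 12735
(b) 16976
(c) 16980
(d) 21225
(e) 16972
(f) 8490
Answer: c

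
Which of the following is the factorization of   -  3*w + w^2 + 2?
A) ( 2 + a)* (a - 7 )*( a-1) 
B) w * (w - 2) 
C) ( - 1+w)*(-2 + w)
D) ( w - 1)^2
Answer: C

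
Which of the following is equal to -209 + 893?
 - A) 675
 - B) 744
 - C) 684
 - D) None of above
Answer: C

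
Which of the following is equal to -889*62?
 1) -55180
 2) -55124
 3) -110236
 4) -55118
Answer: 4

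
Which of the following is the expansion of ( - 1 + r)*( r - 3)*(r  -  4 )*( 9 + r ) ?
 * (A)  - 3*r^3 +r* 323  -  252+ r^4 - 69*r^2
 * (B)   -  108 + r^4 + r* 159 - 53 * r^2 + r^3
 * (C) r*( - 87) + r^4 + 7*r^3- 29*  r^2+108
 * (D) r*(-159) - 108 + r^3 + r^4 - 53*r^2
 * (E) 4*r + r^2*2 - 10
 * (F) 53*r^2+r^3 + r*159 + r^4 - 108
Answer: B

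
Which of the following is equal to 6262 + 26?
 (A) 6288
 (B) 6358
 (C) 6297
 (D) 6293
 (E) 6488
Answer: A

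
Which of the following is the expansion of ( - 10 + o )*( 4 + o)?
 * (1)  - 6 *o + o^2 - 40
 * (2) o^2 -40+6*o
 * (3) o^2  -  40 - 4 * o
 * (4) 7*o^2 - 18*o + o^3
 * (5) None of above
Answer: 1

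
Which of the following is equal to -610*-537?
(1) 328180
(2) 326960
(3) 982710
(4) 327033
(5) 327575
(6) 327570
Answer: 6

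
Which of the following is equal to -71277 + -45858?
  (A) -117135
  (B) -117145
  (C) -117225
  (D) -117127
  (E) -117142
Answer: A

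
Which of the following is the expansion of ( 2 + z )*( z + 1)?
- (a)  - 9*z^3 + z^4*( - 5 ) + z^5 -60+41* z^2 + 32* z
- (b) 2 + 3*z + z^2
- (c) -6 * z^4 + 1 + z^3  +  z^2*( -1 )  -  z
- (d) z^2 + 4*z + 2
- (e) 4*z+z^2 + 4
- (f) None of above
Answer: b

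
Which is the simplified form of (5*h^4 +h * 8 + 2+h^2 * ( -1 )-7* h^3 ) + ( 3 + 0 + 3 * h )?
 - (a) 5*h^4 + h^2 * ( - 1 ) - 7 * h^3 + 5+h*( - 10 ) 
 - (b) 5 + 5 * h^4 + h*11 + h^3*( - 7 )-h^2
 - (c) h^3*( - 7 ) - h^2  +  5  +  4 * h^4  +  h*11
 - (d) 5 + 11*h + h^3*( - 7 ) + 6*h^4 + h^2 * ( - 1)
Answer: b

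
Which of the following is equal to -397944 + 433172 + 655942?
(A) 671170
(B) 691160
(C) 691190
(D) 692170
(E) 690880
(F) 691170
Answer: F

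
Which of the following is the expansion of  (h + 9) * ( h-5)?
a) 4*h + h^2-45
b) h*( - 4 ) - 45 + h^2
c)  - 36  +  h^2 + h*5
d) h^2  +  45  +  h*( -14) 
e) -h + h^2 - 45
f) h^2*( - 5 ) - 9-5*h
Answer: a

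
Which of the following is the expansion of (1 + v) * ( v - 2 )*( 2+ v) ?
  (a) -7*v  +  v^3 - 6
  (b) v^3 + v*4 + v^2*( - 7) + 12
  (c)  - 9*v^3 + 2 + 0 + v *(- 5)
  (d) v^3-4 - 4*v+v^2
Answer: d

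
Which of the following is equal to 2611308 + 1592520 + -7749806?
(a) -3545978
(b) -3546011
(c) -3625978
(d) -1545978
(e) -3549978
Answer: a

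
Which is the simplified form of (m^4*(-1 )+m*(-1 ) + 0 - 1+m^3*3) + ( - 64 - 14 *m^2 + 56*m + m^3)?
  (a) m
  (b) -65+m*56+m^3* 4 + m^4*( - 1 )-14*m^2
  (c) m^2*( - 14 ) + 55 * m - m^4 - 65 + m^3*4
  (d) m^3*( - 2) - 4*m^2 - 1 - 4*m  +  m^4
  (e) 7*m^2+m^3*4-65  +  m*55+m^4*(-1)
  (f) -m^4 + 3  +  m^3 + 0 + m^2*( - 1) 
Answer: c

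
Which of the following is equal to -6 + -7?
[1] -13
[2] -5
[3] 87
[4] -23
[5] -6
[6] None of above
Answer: 1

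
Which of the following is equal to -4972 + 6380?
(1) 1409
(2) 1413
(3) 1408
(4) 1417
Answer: 3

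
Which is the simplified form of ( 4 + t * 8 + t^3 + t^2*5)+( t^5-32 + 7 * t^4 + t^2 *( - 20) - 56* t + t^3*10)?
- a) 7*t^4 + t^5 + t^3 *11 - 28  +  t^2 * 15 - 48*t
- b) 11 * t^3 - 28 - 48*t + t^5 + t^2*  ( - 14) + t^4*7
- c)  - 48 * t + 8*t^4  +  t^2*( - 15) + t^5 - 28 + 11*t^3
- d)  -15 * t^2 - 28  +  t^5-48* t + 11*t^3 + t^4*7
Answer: d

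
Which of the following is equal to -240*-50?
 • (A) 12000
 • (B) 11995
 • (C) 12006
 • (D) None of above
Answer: A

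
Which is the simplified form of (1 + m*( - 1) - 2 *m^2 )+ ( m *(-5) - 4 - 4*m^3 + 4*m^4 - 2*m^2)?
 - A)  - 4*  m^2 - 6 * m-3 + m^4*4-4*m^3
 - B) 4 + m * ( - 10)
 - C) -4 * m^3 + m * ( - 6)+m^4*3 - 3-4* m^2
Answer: A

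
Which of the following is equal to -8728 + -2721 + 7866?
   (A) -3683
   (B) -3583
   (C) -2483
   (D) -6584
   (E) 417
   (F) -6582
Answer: B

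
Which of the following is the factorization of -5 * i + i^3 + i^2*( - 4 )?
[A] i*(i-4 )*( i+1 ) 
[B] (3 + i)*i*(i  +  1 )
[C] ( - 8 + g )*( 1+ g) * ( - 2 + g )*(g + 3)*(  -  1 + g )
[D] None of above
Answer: D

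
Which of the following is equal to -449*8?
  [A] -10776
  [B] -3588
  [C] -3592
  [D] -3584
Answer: C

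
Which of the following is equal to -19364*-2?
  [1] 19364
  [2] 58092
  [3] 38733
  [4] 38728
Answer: 4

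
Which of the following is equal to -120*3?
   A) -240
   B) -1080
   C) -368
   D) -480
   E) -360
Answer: E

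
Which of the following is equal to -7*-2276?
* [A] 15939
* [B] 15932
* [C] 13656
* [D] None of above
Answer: B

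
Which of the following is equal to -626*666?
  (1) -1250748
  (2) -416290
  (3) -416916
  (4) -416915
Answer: 3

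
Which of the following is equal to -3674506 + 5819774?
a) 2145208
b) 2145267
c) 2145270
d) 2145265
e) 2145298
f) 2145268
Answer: f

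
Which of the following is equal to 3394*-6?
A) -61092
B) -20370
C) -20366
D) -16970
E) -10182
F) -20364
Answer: F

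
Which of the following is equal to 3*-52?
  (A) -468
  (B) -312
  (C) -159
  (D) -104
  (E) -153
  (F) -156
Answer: F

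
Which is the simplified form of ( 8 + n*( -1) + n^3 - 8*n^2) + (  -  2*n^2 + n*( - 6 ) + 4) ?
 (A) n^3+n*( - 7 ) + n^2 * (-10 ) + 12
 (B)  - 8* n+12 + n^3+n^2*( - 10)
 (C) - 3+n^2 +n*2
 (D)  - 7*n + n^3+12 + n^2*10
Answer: A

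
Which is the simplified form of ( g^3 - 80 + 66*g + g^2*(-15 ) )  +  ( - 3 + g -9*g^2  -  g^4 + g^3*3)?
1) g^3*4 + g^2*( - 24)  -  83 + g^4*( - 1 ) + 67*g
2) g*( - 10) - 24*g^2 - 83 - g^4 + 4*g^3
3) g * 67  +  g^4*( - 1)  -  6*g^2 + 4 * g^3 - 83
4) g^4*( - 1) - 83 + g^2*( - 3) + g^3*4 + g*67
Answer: 1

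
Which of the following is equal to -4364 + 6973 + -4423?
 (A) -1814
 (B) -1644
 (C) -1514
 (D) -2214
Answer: A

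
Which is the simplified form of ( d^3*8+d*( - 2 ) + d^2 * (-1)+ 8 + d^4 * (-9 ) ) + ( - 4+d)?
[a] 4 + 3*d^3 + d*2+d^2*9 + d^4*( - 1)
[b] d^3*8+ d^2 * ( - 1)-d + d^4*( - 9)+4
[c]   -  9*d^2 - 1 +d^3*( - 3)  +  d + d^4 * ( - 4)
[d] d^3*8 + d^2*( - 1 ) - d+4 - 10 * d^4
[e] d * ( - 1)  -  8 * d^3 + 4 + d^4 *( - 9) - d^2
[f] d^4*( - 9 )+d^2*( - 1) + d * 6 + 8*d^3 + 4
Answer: b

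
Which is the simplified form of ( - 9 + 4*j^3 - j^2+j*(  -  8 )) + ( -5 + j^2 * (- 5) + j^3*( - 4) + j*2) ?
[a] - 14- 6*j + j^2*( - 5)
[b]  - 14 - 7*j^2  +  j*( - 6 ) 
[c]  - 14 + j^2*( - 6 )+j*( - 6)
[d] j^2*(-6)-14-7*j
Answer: c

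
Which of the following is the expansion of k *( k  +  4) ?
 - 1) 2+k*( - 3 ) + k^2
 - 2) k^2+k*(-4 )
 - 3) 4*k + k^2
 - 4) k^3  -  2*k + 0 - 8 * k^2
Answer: 3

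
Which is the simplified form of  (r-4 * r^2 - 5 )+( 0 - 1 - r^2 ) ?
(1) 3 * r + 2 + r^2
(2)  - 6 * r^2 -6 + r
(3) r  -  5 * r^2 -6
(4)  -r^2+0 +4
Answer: 3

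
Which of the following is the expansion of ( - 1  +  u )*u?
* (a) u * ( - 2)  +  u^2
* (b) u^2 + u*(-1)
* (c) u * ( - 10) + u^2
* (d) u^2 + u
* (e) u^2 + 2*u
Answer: b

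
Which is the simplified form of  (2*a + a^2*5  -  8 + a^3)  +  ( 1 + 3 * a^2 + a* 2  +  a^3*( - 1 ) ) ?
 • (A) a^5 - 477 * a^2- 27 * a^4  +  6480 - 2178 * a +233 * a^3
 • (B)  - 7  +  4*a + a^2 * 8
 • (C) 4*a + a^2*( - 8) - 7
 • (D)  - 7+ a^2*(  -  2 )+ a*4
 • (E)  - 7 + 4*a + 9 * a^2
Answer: B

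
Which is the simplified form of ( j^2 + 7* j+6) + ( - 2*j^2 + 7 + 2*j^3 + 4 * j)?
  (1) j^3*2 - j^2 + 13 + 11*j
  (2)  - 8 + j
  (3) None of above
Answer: 1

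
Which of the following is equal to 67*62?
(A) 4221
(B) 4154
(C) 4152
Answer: B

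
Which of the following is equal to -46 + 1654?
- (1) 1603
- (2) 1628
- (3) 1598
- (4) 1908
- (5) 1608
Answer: 5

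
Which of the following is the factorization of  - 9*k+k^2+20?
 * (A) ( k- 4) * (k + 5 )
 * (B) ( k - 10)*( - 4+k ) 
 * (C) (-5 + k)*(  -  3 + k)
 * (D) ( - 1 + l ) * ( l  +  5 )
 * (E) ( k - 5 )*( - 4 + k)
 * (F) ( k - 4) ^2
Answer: E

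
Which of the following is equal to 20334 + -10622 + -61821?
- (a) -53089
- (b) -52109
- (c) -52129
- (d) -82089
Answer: b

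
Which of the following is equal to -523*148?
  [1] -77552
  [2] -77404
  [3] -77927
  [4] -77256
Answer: 2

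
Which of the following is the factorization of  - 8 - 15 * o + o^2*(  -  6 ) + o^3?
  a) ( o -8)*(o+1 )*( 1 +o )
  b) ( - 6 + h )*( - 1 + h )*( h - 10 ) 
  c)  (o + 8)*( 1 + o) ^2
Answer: a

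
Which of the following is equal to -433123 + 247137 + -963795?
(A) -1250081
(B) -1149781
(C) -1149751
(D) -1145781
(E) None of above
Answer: B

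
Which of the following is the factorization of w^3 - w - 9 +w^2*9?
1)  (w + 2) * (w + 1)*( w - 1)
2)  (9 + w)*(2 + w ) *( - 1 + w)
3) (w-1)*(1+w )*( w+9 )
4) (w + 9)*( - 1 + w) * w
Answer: 3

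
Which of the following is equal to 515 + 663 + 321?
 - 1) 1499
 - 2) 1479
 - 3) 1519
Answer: 1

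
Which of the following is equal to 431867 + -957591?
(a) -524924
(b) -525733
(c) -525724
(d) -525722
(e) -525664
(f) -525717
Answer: c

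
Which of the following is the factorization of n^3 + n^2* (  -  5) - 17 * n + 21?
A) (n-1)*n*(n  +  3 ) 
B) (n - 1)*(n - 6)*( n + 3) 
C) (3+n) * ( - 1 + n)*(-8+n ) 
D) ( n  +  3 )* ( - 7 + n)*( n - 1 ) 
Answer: D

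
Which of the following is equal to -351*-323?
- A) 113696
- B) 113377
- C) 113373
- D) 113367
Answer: C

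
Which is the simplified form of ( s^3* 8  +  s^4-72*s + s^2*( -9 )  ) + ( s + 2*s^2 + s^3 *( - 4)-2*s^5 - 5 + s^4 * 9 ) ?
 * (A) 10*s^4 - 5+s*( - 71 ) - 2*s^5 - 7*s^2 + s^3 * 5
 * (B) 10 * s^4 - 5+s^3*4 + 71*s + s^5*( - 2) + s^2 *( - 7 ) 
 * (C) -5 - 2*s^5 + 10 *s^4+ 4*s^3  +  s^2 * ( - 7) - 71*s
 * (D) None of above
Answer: C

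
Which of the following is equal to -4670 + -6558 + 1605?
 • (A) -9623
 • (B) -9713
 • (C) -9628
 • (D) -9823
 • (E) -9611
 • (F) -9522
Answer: A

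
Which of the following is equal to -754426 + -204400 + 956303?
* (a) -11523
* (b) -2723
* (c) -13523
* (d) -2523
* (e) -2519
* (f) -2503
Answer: d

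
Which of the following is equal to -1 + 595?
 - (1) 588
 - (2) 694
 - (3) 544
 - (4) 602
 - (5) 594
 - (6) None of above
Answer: 5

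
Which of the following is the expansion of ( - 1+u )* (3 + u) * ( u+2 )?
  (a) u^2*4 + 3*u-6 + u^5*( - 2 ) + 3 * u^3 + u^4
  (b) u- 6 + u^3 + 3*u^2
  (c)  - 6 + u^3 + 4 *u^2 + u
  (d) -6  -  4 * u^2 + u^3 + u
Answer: c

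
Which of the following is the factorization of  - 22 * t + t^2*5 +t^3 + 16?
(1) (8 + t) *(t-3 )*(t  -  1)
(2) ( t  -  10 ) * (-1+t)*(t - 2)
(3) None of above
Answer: 3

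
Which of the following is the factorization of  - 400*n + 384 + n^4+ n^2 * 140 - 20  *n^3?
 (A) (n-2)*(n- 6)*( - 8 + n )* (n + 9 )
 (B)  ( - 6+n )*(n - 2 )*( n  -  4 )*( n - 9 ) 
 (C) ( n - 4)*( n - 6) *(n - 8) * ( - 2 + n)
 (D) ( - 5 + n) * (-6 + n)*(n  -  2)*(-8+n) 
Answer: C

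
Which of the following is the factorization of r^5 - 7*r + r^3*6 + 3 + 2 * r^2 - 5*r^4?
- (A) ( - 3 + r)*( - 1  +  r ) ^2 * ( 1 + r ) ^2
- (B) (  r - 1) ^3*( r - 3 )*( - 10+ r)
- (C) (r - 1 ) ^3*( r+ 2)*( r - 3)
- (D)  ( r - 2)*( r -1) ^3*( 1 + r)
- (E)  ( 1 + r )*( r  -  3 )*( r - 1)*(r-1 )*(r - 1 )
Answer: E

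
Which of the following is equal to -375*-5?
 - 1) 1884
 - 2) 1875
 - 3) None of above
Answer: 2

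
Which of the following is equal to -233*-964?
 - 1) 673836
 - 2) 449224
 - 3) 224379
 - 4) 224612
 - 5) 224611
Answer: 4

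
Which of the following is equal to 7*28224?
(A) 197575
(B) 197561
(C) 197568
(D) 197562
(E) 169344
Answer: C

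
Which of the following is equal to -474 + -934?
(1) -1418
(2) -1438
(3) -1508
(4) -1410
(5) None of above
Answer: 5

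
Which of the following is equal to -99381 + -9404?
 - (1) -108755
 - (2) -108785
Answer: 2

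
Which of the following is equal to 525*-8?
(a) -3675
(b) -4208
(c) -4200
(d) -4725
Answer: c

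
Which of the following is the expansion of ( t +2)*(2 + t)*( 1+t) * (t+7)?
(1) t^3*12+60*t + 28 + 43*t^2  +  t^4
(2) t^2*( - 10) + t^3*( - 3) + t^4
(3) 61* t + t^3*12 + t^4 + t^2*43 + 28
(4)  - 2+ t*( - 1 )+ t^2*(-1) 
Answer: 1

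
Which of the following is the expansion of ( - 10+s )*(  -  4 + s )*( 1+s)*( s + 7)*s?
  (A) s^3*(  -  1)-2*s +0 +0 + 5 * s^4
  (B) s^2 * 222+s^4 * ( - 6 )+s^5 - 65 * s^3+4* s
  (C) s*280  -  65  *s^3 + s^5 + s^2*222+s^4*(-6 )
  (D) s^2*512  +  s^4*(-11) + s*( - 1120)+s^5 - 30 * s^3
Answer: C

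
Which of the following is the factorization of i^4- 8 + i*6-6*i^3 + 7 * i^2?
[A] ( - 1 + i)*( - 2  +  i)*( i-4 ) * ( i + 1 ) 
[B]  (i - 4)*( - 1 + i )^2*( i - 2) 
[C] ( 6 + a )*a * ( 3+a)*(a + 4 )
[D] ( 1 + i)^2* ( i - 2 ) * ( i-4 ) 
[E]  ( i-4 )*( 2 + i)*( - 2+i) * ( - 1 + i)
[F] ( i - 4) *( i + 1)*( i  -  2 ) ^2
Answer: A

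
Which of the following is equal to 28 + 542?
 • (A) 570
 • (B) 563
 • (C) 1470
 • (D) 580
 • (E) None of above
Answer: A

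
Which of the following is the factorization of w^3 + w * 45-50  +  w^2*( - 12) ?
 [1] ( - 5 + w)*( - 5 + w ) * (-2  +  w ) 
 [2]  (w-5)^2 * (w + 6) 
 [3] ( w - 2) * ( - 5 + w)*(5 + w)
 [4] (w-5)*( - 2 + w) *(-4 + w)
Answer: 1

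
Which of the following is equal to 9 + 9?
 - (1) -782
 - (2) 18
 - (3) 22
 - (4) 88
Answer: 2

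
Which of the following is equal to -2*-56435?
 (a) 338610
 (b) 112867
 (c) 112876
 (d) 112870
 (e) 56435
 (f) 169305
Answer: d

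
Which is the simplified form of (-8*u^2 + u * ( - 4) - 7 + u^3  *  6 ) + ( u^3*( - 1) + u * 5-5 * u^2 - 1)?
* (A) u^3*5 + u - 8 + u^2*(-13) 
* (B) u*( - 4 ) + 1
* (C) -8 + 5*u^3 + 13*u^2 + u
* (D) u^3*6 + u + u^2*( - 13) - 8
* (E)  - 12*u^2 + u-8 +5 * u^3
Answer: A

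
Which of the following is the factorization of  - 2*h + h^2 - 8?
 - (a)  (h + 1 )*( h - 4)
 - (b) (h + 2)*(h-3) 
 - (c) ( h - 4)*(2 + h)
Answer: c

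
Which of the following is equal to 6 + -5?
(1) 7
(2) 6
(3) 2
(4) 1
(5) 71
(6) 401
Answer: 4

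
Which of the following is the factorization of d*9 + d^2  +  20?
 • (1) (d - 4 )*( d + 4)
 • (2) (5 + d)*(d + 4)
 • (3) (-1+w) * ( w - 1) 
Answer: 2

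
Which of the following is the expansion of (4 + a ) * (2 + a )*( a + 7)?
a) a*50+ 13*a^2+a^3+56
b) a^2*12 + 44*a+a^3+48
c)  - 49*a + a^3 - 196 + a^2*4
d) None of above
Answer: a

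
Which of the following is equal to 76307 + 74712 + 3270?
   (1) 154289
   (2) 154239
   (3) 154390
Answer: 1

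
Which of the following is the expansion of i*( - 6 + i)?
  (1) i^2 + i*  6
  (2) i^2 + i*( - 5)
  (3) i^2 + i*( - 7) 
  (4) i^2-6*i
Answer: 4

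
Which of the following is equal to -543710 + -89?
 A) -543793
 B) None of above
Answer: B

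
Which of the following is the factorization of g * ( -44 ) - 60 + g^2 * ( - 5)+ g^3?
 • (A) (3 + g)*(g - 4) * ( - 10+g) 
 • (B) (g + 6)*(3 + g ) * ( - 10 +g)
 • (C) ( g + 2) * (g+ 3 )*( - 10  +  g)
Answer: C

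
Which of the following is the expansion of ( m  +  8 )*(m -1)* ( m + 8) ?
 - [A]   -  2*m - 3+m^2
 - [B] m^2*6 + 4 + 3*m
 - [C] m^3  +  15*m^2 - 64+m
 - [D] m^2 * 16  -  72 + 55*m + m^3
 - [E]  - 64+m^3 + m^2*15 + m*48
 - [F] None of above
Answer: E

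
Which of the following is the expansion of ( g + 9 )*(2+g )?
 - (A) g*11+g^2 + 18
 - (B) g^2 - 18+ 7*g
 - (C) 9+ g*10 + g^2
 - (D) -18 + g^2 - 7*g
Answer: A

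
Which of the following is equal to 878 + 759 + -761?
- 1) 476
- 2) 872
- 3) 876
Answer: 3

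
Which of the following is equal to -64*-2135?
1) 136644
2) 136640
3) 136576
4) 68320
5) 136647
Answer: 2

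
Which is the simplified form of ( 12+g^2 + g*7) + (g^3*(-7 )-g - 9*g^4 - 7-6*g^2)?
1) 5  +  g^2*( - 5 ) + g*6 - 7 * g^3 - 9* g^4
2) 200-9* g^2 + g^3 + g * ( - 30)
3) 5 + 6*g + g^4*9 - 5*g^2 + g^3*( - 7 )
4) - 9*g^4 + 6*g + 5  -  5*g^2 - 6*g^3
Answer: 1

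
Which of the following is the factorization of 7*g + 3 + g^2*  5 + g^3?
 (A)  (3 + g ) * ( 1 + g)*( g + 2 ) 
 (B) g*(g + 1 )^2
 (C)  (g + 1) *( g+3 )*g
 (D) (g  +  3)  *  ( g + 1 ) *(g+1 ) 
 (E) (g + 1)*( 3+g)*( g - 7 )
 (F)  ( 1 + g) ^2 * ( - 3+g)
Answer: D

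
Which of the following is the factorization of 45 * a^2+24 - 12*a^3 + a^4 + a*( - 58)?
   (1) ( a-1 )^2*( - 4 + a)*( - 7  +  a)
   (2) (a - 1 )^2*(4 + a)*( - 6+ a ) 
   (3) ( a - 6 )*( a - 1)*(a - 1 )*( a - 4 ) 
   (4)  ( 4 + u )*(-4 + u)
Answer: 3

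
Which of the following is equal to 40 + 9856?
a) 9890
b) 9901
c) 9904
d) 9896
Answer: d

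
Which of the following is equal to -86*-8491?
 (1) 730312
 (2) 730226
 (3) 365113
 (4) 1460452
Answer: 2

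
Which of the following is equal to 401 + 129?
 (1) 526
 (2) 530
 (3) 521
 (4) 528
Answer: 2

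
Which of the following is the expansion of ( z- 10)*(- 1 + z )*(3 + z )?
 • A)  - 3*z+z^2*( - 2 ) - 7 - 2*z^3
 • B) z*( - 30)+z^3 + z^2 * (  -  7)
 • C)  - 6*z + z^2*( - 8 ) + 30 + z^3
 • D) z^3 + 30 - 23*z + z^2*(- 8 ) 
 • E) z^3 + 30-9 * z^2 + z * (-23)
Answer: D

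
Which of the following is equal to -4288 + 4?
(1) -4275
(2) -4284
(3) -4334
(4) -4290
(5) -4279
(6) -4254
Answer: 2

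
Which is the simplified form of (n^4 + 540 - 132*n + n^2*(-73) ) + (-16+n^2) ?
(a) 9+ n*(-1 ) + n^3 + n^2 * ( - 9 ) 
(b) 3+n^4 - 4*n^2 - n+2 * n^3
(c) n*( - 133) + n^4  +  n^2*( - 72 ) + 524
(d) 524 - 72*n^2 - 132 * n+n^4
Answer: d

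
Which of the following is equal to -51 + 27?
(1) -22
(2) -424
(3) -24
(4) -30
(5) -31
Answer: 3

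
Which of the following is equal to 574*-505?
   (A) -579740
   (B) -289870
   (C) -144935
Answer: B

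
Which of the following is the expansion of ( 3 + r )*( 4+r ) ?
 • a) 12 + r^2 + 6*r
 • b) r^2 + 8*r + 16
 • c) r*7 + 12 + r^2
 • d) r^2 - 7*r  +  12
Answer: c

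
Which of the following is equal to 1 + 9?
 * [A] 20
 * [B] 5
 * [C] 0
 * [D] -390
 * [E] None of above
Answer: E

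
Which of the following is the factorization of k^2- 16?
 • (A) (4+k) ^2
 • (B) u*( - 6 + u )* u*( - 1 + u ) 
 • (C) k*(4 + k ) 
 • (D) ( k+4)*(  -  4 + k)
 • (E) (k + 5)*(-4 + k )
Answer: D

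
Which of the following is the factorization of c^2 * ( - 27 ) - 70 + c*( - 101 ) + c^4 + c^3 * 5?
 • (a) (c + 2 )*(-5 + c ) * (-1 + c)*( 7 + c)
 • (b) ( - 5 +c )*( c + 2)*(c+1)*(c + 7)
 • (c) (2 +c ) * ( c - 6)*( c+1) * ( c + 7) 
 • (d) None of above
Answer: b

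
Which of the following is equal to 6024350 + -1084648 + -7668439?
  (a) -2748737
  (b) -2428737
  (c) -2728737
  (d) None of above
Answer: c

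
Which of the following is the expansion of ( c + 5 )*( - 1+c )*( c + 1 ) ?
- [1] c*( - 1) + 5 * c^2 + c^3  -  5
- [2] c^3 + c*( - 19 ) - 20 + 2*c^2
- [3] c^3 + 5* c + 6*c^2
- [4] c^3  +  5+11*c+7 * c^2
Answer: 1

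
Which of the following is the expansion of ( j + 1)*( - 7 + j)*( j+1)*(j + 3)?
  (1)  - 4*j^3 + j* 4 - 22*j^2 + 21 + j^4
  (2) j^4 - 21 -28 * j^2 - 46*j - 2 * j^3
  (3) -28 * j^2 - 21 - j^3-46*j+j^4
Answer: 2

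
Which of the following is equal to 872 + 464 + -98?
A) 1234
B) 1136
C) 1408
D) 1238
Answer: D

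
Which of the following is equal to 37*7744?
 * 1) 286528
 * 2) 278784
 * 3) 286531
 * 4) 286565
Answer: 1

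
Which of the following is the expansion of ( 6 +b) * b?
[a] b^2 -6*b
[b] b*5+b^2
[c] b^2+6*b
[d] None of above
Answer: c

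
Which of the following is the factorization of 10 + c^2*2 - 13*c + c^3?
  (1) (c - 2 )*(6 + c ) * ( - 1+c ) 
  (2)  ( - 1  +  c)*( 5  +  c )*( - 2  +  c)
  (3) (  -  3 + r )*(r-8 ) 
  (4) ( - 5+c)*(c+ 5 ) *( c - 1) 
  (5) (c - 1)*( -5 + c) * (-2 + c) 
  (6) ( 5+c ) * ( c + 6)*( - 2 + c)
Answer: 2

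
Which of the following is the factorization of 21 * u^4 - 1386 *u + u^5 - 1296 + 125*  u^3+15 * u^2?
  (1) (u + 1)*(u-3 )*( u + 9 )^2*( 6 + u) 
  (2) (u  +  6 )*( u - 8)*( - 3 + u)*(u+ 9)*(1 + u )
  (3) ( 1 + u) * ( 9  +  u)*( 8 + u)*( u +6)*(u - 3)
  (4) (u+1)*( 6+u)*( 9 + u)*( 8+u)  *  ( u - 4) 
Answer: 3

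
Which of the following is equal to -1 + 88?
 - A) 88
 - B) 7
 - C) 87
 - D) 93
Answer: C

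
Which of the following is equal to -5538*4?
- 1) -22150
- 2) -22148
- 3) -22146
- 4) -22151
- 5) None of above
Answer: 5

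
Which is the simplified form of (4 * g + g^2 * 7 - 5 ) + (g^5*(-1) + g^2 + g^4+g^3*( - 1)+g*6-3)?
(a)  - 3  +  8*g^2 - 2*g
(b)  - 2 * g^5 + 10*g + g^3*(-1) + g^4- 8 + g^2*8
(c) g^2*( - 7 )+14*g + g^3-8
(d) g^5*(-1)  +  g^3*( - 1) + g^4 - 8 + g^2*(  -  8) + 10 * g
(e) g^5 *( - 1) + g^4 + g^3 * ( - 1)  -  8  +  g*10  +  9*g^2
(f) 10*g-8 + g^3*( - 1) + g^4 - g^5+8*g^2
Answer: f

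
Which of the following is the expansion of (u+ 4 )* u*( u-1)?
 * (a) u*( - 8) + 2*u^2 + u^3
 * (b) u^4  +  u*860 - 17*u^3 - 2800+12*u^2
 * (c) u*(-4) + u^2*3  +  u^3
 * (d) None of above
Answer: c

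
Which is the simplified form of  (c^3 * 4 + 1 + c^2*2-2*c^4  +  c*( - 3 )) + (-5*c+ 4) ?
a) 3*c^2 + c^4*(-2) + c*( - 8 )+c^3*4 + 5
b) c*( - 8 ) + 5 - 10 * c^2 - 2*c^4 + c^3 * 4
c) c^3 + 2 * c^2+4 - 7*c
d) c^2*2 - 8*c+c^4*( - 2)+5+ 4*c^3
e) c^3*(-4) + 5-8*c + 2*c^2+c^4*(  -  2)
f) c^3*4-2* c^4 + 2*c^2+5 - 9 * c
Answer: d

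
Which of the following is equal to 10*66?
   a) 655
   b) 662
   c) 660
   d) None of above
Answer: c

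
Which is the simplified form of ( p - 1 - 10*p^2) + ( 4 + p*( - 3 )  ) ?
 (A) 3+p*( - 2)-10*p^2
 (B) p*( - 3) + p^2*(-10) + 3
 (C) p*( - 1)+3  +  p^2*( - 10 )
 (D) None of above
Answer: A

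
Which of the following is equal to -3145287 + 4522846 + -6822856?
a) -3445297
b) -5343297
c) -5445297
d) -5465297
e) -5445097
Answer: c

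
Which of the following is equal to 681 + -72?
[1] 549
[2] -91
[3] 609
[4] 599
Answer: 3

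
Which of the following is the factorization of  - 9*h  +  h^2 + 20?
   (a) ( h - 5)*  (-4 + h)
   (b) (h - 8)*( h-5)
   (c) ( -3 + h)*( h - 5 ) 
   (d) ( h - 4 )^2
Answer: a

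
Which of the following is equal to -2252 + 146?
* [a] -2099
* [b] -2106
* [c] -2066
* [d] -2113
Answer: b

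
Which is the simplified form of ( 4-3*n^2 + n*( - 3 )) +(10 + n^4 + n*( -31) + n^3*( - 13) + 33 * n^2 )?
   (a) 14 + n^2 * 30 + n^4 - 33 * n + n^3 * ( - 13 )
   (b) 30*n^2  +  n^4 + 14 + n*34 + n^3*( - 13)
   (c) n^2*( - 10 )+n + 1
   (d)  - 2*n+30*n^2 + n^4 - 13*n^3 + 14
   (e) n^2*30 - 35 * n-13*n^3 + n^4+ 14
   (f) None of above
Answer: f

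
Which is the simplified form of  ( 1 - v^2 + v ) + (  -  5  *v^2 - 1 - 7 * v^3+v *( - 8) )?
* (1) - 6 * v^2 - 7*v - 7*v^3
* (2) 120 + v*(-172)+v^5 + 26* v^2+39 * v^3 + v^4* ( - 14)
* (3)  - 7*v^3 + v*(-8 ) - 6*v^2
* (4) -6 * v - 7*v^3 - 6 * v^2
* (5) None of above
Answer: 1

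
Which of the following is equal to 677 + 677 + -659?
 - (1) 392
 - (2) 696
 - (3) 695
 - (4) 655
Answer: 3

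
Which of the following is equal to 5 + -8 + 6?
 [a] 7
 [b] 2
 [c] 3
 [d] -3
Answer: c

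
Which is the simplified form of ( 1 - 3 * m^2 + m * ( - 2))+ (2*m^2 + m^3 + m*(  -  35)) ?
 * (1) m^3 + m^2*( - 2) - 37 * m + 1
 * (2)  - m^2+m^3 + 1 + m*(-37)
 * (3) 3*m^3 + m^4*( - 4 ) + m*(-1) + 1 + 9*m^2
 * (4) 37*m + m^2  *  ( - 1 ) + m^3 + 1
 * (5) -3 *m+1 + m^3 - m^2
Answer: 2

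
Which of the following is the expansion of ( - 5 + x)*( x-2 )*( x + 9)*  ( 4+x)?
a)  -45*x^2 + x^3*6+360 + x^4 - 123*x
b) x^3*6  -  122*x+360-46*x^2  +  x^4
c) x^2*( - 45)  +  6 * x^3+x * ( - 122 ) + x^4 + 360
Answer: c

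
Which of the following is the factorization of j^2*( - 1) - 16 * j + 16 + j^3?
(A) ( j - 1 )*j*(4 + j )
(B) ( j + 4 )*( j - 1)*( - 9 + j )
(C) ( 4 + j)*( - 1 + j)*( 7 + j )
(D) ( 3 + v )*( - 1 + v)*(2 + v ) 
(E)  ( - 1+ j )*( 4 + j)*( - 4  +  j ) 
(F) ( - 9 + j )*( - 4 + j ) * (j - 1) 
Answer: E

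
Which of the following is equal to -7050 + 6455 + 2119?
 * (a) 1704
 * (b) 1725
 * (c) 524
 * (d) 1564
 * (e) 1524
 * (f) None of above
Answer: e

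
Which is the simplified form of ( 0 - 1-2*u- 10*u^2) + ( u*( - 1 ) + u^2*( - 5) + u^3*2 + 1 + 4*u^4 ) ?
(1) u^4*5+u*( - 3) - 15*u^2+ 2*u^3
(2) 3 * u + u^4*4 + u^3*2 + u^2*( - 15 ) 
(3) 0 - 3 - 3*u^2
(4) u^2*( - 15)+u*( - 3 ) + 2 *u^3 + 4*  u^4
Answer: 4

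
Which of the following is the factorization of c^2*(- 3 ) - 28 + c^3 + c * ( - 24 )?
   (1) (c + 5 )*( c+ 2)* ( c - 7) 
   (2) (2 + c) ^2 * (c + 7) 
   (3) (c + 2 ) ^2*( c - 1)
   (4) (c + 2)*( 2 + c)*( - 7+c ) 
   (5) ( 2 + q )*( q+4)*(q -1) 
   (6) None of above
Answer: 4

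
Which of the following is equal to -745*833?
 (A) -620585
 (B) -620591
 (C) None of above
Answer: A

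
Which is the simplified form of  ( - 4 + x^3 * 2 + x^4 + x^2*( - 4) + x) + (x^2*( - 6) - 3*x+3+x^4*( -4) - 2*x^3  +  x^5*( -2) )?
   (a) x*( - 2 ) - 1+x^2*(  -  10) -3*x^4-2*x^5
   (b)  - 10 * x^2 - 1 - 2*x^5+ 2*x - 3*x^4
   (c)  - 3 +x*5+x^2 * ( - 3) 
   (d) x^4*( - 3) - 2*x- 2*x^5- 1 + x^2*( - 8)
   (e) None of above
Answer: a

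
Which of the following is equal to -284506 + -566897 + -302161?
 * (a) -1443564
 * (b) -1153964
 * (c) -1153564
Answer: c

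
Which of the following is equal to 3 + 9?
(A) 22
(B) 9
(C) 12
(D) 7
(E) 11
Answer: C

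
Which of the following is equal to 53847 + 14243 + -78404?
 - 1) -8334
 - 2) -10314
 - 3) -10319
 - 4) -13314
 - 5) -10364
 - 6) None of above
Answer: 2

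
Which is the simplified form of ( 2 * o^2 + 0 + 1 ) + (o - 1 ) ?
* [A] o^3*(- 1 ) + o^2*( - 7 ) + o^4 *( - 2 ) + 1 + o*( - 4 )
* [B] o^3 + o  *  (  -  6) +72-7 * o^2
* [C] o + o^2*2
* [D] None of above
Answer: C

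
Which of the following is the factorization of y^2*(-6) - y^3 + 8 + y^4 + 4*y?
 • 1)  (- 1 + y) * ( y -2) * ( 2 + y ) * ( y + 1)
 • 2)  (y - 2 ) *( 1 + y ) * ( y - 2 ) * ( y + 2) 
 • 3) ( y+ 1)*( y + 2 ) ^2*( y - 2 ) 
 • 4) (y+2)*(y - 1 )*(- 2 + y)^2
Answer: 2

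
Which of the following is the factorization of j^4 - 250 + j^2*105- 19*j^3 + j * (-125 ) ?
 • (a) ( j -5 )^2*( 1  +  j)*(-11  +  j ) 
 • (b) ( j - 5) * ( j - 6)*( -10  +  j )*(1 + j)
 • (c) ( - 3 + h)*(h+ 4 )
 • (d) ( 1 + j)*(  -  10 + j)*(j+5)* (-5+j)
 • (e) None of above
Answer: e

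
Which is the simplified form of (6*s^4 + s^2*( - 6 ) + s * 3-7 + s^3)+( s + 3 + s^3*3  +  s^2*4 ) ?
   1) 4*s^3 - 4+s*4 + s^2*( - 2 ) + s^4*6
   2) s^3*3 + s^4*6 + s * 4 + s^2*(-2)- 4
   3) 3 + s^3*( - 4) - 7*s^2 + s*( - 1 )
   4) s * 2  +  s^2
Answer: 1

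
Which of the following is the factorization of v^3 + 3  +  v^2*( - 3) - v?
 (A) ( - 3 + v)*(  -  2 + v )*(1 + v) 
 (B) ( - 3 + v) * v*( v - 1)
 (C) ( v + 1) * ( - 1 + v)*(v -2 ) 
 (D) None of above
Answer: D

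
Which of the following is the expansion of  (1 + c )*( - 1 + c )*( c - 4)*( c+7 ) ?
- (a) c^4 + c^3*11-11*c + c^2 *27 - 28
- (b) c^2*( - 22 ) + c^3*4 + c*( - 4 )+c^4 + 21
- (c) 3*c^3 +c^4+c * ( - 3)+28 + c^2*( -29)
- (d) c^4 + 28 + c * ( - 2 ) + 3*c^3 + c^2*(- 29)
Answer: c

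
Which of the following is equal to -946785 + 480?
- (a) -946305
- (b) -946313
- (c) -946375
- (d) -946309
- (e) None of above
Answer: a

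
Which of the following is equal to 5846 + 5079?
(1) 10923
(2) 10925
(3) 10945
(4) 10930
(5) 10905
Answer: 2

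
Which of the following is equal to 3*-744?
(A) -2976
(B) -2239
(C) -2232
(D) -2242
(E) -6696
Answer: C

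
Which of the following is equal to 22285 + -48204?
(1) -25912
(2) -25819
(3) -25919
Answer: 3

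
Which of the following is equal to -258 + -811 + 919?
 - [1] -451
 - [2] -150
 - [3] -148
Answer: 2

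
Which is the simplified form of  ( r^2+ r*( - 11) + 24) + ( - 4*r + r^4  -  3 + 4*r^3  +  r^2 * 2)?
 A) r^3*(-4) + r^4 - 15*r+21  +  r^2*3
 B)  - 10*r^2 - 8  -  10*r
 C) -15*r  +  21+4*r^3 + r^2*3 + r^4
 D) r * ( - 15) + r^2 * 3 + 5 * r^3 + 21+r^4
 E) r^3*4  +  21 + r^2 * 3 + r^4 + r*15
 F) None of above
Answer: C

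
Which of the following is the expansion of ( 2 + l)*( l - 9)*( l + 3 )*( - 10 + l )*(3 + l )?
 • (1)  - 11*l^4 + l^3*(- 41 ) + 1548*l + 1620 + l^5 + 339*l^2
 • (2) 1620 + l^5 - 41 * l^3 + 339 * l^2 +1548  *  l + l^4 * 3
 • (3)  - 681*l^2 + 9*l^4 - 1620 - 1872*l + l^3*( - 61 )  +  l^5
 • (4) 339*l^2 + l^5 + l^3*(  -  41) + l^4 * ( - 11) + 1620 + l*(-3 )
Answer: 1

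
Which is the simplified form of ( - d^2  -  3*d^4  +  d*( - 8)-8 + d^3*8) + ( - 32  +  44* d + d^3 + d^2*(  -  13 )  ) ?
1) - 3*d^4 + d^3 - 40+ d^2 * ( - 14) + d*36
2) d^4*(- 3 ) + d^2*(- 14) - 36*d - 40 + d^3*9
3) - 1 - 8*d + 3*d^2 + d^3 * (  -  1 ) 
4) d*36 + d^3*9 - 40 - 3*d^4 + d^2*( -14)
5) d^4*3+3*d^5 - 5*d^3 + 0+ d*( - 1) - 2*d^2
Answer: 4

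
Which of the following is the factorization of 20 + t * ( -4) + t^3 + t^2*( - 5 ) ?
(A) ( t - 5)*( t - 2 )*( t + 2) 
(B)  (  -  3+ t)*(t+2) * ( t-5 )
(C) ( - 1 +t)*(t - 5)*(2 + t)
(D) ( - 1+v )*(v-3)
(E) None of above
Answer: A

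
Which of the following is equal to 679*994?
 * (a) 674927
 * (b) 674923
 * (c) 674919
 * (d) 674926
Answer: d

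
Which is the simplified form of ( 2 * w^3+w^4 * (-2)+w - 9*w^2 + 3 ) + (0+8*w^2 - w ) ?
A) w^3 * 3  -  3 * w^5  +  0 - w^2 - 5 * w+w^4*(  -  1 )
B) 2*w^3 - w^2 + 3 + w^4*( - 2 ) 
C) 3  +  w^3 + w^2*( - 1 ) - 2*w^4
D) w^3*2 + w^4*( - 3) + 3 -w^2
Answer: B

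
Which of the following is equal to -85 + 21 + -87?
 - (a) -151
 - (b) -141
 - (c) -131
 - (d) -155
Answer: a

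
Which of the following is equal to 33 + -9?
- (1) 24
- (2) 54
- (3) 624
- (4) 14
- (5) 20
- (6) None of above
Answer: 1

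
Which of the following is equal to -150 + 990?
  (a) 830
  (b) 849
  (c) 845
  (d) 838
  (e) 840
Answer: e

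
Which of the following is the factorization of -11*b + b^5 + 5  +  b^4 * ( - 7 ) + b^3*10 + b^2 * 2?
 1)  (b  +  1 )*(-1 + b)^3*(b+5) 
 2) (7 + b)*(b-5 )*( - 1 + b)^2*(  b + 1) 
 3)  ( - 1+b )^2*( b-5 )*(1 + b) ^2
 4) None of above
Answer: 4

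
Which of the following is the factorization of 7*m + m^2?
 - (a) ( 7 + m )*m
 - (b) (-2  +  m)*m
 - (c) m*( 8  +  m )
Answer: a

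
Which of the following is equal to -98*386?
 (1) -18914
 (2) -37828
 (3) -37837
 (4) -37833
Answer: 2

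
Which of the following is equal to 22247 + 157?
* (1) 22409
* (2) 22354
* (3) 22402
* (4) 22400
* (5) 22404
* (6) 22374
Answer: 5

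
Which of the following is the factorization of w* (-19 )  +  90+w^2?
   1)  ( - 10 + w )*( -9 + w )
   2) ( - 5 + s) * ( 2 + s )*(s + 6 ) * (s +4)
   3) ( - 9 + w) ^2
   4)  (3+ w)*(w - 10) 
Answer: 1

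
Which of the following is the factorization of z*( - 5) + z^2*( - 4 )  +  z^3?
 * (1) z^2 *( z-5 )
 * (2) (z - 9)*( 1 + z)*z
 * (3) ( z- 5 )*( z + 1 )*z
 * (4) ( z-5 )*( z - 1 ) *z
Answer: 3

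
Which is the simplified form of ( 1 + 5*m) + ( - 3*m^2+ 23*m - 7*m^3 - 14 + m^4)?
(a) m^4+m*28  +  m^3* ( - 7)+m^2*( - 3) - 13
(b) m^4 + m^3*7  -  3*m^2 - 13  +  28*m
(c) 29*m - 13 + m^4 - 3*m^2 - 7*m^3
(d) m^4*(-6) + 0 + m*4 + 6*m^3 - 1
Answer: a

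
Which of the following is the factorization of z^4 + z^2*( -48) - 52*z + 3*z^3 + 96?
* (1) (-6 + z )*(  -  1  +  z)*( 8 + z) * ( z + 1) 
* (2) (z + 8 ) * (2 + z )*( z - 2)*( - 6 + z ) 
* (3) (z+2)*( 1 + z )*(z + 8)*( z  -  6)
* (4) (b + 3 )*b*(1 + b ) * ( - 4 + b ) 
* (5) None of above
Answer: 5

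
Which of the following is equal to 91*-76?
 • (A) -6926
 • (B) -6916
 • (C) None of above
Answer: B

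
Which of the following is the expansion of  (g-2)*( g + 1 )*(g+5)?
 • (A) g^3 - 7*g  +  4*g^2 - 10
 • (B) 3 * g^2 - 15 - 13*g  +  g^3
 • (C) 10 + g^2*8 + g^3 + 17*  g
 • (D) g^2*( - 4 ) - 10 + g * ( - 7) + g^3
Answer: A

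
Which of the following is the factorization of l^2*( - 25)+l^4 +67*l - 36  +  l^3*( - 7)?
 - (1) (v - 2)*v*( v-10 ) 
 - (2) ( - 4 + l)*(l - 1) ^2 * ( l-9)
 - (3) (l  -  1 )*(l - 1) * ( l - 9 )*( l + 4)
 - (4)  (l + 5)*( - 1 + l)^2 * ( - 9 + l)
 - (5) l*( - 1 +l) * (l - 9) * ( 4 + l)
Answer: 3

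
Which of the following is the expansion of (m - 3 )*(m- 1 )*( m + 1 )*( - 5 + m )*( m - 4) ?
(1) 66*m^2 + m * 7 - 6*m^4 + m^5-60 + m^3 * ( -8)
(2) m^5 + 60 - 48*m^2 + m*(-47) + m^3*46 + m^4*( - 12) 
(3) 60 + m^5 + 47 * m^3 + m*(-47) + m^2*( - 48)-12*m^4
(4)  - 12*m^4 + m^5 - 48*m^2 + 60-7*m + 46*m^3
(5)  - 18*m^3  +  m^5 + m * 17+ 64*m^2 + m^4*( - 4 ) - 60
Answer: 2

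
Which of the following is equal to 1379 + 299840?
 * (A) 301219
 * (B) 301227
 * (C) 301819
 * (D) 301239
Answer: A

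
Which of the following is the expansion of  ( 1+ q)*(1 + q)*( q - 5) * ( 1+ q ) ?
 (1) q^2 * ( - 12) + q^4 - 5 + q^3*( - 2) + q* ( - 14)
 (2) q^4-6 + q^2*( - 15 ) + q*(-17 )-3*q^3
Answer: 1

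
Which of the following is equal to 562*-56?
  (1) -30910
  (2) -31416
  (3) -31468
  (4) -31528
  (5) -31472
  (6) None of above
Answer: 5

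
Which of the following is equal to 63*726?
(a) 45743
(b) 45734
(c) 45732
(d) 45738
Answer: d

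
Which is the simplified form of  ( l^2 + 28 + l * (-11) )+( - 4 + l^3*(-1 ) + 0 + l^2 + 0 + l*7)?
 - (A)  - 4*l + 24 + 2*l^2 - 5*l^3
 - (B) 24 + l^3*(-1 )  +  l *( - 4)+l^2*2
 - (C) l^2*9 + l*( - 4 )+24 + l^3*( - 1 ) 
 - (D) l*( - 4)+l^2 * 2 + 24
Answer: B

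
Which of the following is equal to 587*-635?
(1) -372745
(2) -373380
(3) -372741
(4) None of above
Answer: 1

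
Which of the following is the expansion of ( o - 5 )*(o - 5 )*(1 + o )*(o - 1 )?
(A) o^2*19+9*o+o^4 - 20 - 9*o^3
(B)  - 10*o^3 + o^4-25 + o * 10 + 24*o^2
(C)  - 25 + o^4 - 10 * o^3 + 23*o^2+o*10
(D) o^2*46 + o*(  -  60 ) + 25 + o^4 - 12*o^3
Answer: B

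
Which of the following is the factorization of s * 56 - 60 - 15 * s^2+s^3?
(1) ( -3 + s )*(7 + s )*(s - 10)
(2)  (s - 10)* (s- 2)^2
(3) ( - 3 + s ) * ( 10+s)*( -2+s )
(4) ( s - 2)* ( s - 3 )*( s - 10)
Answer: 4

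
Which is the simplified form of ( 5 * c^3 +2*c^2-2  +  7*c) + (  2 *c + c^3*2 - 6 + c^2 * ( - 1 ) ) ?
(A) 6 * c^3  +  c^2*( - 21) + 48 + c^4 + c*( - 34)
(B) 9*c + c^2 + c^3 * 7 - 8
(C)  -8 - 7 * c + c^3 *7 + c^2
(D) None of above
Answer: B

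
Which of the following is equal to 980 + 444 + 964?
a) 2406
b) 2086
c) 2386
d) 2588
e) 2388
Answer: e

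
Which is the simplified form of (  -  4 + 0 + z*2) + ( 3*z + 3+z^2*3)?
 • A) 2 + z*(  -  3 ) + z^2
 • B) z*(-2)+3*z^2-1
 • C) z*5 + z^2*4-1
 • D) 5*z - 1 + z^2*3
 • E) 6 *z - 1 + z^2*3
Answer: D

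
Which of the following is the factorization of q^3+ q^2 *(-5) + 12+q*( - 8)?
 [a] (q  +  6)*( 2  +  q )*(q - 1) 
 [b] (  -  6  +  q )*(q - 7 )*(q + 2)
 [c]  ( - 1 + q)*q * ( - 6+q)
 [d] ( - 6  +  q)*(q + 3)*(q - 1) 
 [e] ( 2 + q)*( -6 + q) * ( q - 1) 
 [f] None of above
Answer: e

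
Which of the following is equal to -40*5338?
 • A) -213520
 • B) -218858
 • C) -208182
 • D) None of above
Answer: A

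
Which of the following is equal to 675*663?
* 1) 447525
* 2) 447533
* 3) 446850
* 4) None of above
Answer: 1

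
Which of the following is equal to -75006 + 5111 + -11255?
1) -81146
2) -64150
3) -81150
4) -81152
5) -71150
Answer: 3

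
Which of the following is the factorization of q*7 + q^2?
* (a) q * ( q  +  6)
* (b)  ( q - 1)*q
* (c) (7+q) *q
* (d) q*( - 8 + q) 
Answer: c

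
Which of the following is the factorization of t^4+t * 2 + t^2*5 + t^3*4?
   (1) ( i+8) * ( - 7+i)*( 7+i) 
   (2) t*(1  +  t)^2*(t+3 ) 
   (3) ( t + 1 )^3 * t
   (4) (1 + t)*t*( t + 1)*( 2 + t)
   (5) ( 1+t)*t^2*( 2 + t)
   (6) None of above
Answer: 4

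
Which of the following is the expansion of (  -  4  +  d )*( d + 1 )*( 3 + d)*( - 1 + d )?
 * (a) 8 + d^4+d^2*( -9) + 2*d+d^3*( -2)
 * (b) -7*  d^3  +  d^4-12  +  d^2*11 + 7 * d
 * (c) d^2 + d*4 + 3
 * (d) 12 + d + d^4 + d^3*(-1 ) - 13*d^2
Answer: d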